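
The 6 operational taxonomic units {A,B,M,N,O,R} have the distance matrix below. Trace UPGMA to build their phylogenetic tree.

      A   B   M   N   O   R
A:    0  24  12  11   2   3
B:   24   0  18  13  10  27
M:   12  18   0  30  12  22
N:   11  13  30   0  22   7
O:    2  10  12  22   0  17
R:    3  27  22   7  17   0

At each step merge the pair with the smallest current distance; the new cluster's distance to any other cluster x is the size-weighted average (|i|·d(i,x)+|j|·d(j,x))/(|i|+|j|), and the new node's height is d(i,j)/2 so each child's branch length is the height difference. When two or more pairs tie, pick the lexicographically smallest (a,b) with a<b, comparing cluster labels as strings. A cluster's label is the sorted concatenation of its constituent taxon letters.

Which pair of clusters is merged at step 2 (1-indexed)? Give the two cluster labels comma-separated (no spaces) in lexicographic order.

step 1: merge (A,O) at d=2; branch lengths A→1, O→1; new cluster AO
  updated: d(AO,B)=17, d(AO,M)=12, d(AO,N)=33/2, d(AO,R)=10
step 2: merge (N,R) at d=7; branch lengths N→7/2, R→7/2; new cluster NR
  updated: d(AO,NR)=53/4, d(B,NR)=20, d(M,NR)=26
step 3: merge (AO,M) at d=12; branch lengths AO→5, M→6; new cluster AMO
  updated: d(AMO,B)=52/3, d(AMO,NR)=35/2
step 4: merge (AMO,B) at d=52/3; branch lengths AMO→8/3, B→26/3; new cluster ABMO
  updated: d(ABMO,NR)=145/8
step 5: merge (ABMO,NR) at d=145/8; branch lengths ABMO→19/48, NR→89/16; new cluster ABMNOR
final tree: ((((A:1,O:1):5,M:6):8/3,B:26/3):19/48,(N:7/2,R:7/2):89/16)
total length: 895/24

N,R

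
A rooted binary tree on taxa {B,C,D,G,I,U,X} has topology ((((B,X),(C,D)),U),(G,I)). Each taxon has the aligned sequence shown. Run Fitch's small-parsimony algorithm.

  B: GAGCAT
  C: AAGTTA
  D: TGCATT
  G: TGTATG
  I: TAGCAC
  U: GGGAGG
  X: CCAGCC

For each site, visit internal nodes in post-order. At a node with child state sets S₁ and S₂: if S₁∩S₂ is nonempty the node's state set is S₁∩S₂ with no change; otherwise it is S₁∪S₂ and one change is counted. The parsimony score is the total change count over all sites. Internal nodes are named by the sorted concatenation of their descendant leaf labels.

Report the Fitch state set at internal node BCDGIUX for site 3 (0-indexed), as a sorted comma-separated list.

site 0, node BX: B={G} ∪ X={C} → {C,G} (+1)
site 0, node CD: C={A} ∪ D={T} → {A,T} (+1)
site 0, node BCDX: BX={C,G} ∪ CD={A,T} → {A,C,G,T} (+1)
site 0, node BCDUX: BCDX={A,C,G,T} ∩ U={G} → {G} (+0)
site 0, node GI: G={T} ∩ I={T} → {T} (+0)
site 0, node BCDGIUX: BCDUX={G} ∪ GI={T} → {G,T} (+1)
site 1, node BX: B={A} ∪ X={C} → {A,C} (+1)
site 1, node CD: C={A} ∪ D={G} → {A,G} (+1)
site 1, node BCDX: BX={A,C} ∩ CD={A,G} → {A} (+0)
site 1, node BCDUX: BCDX={A} ∪ U={G} → {A,G} (+1)
site 1, node GI: G={G} ∪ I={A} → {A,G} (+1)
site 1, node BCDGIUX: BCDUX={A,G} ∩ GI={A,G} → {A,G} (+0)
site 2, node BX: B={G} ∪ X={A} → {A,G} (+1)
site 2, node CD: C={G} ∪ D={C} → {C,G} (+1)
site 2, node BCDX: BX={A,G} ∩ CD={C,G} → {G} (+0)
site 2, node BCDUX: BCDX={G} ∩ U={G} → {G} (+0)
site 2, node GI: G={T} ∪ I={G} → {G,T} (+1)
site 2, node BCDGIUX: BCDUX={G} ∩ GI={G,T} → {G} (+0)
site 3, node BX: B={C} ∪ X={G} → {C,G} (+1)
site 3, node CD: C={T} ∪ D={A} → {A,T} (+1)
site 3, node BCDX: BX={C,G} ∪ CD={A,T} → {A,C,G,T} (+1)
site 3, node BCDUX: BCDX={A,C,G,T} ∩ U={A} → {A} (+0)
site 3, node GI: G={A} ∪ I={C} → {A,C} (+1)
site 3, node BCDGIUX: BCDUX={A} ∩ GI={A,C} → {A} (+0)
site 4, node BX: B={A} ∪ X={C} → {A,C} (+1)
site 4, node CD: C={T} ∩ D={T} → {T} (+0)
site 4, node BCDX: BX={A,C} ∪ CD={T} → {A,C,T} (+1)
site 4, node BCDUX: BCDX={A,C,T} ∪ U={G} → {A,C,G,T} (+1)
site 4, node GI: G={T} ∪ I={A} → {A,T} (+1)
site 4, node BCDGIUX: BCDUX={A,C,G,T} ∩ GI={A,T} → {A,T} (+0)
site 5, node BX: B={T} ∪ X={C} → {C,T} (+1)
site 5, node CD: C={A} ∪ D={T} → {A,T} (+1)
site 5, node BCDX: BX={C,T} ∩ CD={A,T} → {T} (+0)
site 5, node BCDUX: BCDX={T} ∪ U={G} → {G,T} (+1)
site 5, node GI: G={G} ∪ I={C} → {C,G} (+1)
site 5, node BCDGIUX: BCDUX={G,T} ∩ GI={C,G} → {G} (+0)
per-site changes: [4, 4, 3, 4, 4, 4]; total = 23

A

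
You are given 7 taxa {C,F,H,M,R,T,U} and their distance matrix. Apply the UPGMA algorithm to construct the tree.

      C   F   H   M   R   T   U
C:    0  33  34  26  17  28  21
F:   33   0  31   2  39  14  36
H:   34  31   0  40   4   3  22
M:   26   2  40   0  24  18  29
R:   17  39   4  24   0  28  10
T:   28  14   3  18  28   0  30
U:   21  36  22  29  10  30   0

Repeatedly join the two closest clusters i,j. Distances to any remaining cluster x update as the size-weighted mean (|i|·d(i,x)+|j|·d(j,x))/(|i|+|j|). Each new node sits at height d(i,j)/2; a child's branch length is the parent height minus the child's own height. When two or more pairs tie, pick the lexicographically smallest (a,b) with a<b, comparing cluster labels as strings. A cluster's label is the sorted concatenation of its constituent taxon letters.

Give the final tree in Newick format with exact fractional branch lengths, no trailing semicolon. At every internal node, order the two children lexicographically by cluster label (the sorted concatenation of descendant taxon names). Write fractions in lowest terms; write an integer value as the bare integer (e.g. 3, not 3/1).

(((C:19/2,(R:5,U:5):9/2):8/3,(H:3/2,T:3/2):32/3):7/3,(F:1,M:1):27/2)

1. join F+M (d=2) ⇒ FM; edges |F|=1, |M|=1
  updated: d(C,FM)=59/2, d(FM,H)=71/2, d(FM,R)=63/2, d(FM,T)=16, d(FM,U)=65/2
2. join H+T (d=3) ⇒ HT; edges |H|=3/2, |T|=3/2
  updated: d(C,HT)=31, d(FM,HT)=103/4, d(HT,R)=16, d(HT,U)=26
3. join R+U (d=10) ⇒ RU; edges |R|=5, |U|=5
  updated: d(C,RU)=19, d(FM,RU)=32, d(HT,RU)=21
4. join C+RU (d=19) ⇒ CRU; edges |C|=19/2, |RU|=9/2
  updated: d(CRU,FM)=187/6, d(CRU,HT)=73/3
5. join CRU+HT (d=73/3) ⇒ CHRTU; edges |CRU|=8/3, |HT|=32/3
  updated: d(CHRTU,FM)=29
6. join CHRTU+FM (d=29) ⇒ CFHMRTU; edges |CHRTU|=7/3, |FM|=27/2
final tree: (((C:19/2,(R:5,U:5):9/2):8/3,(H:3/2,T:3/2):32/3):7/3,(F:1,M:1):27/2)
total length: 349/6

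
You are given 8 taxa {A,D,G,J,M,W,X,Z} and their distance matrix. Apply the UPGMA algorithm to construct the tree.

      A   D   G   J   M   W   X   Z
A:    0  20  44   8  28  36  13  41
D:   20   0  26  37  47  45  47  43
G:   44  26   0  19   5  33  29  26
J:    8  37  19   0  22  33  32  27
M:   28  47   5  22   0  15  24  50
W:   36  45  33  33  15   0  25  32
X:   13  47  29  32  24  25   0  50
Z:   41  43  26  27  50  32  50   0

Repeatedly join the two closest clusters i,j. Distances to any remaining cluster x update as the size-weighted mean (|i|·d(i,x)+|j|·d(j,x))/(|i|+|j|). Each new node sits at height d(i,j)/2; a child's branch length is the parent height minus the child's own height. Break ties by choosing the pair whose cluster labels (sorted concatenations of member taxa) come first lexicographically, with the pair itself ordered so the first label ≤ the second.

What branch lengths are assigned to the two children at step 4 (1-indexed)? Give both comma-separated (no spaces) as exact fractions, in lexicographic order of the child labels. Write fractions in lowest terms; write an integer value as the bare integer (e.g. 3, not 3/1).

iteration 1: select G,M (d=5); attach at lengths (5/2, 5/2); label the merged cluster GM
  updated: d(A,GM)=36, d(D,GM)=73/2, d(GM,J)=41/2, d(GM,W)=24, d(GM,X)=53/2, d(GM,Z)=38
iteration 2: select A,J (d=8); attach at lengths (4, 4); label the merged cluster AJ
  updated: d(AJ,D)=57/2, d(AJ,GM)=113/4, d(AJ,W)=69/2, d(AJ,X)=45/2, d(AJ,Z)=34
iteration 3: select AJ,X (d=45/2); attach at lengths (29/4, 45/4); label the merged cluster AJX
  updated: d(AJX,D)=104/3, d(AJX,GM)=83/3, d(AJX,W)=94/3, d(AJX,Z)=118/3
iteration 4: select GM,W (d=24); attach at lengths (19/2, 12); label the merged cluster GMW
  updated: d(AJX,GMW)=260/9, d(D,GMW)=118/3, d(GMW,Z)=36
iteration 5: select AJX,GMW (d=260/9); attach at lengths (115/36, 22/9); label the merged cluster AGJMWX
  updated: d(AGJMWX,D)=37, d(AGJMWX,Z)=113/3
iteration 6: select AGJMWX,D (d=37); attach at lengths (73/18, 37/2); label the merged cluster ADGJMWX
  updated: d(ADGJMWX,Z)=269/7
iteration 7: select ADGJMWX,Z (d=269/7); attach at lengths (5/7, 269/14); label the merged cluster ADGJMWXZ
final tree: (((((A:4,J:4):29/4,X:45/4):115/36,((G:5/2,M:5/2):19/2,W:12):22/9):73/18,D:37/2):5/7,Z:269/14)
total length: 25483/252

19/2,12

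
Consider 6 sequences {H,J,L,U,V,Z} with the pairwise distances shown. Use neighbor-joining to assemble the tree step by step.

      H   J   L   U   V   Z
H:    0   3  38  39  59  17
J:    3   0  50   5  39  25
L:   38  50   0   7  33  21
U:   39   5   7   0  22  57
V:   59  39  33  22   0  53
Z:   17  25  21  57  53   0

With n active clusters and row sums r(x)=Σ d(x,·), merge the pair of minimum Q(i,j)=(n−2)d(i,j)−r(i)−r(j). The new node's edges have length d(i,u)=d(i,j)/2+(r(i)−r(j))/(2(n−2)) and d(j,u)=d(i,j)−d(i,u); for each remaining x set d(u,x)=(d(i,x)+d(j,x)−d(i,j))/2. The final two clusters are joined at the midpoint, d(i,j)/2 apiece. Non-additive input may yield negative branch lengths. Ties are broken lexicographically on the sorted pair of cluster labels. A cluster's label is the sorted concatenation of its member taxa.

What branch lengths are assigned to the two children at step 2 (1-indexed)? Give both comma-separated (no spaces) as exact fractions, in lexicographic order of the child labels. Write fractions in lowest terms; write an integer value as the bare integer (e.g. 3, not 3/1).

1. join H+J (d=3, Q=-266) ⇒ HJ; edges |H|=23/4, |J|=-11/4
  updated: d(HJ,L)=85/2, d(HJ,U)=41/2, d(HJ,V)=95/2, d(HJ,Z)=39/2
2. join HJ+Z (d=39/2, Q=-222) ⇒ HJZ; edges |HJ|=19/3, |Z|=79/6
  updated: d(HJZ,L)=22, d(HJZ,U)=29, d(HJZ,V)=81/2
3. join HJZ+L (d=22, Q=-219/2) ⇒ HJLZ; edges |HJZ|=147/8, |L|=29/8
  updated: d(HJLZ,U)=7, d(HJLZ,V)=103/4
4. join HJLZ+U (d=7, Q=-219/4) ⇒ HJLUZ; edges |HJLZ|=43/8, |U|=13/8
  updated: d(HJLUZ,V)=163/8
5. join HJLUZ+V (d=163/8) ⇒ HJLUVZ; edges |HJLUZ|=163/16, |V|=163/16
final tree: (((((H:23/4,J:-11/4):19/3,Z:79/6):147/8,L:29/8):43/8,U:13/8):163/16,V:163/16)
total length: 575/8

19/3,79/6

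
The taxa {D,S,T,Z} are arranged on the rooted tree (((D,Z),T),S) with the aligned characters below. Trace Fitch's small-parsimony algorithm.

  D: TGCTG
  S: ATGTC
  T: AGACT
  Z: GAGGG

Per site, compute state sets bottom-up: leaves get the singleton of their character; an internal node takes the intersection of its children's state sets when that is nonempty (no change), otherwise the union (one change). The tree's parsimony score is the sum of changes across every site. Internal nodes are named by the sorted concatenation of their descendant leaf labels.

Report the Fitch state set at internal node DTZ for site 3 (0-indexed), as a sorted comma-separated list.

site 0, node DZ: D={T} ∪ Z={G} → {G,T} (+1)
site 0, node DTZ: DZ={G,T} ∪ T={A} → {A,G,T} (+1)
site 0, node DSTZ: DTZ={A,G,T} ∩ S={A} → {A} (+0)
site 1, node DZ: D={G} ∪ Z={A} → {A,G} (+1)
site 1, node DTZ: DZ={A,G} ∩ T={G} → {G} (+0)
site 1, node DSTZ: DTZ={G} ∪ S={T} → {G,T} (+1)
site 2, node DZ: D={C} ∪ Z={G} → {C,G} (+1)
site 2, node DTZ: DZ={C,G} ∪ T={A} → {A,C,G} (+1)
site 2, node DSTZ: DTZ={A,C,G} ∩ S={G} → {G} (+0)
site 3, node DZ: D={T} ∪ Z={G} → {G,T} (+1)
site 3, node DTZ: DZ={G,T} ∪ T={C} → {C,G,T} (+1)
site 3, node DSTZ: DTZ={C,G,T} ∩ S={T} → {T} (+0)
site 4, node DZ: D={G} ∩ Z={G} → {G} (+0)
site 4, node DTZ: DZ={G} ∪ T={T} → {G,T} (+1)
site 4, node DSTZ: DTZ={G,T} ∪ S={C} → {C,G,T} (+1)
per-site changes: [2, 2, 2, 2, 2]; total = 10

C,G,T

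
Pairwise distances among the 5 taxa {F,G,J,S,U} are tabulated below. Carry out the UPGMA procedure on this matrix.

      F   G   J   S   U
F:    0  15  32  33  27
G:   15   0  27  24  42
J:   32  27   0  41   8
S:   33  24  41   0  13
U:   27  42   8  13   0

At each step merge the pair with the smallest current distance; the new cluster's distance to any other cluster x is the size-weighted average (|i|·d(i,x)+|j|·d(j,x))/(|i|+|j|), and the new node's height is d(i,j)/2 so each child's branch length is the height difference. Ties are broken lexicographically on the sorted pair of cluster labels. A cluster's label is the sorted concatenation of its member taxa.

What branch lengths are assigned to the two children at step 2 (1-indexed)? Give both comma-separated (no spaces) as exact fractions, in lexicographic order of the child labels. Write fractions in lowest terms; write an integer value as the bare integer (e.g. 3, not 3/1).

15/2,15/2

step 1: merge (J,U) at d=8; branch lengths J→4, U→4; new cluster JU
  updated: d(F,JU)=59/2, d(G,JU)=69/2, d(JU,S)=27
step 2: merge (F,G) at d=15; branch lengths F→15/2, G→15/2; new cluster FG
  updated: d(FG,JU)=32, d(FG,S)=57/2
step 3: merge (JU,S) at d=27; branch lengths JU→19/2, S→27/2; new cluster JSU
  updated: d(FG,JSU)=185/6
step 4: merge (FG,JSU) at d=185/6; branch lengths FG→95/12, JSU→23/12; new cluster FGJSU
final tree: ((F:15/2,G:15/2):95/12,((J:4,U:4):19/2,S:27/2):23/12)
total length: 335/6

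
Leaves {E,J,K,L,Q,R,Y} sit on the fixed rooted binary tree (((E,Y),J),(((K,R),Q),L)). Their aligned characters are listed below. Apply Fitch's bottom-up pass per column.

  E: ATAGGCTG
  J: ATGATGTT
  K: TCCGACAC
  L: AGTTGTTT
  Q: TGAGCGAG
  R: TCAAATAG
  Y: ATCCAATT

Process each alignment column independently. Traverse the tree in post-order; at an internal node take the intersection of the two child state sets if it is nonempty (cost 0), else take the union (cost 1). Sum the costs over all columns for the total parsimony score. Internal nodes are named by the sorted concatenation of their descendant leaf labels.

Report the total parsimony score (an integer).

[col 0] EY: children E:{A}, Y:{A} ∩→ {A}; cost 0
[col 0] EJY: children EY:{A}, J:{A} ∩→ {A}; cost 0
[col 0] KR: children K:{T}, R:{T} ∩→ {T}; cost 0
[col 0] KQR: children KR:{T}, Q:{T} ∩→ {T}; cost 0
[col 0] KLQR: children KQR:{T}, L:{A} ∪→ {A,T}; cost 1
[col 0] EJKLQRY: children EJY:{A}, KLQR:{A,T} ∩→ {A}; cost 0
[col 1] EY: children E:{T}, Y:{T} ∩→ {T}; cost 0
[col 1] EJY: children EY:{T}, J:{T} ∩→ {T}; cost 0
[col 1] KR: children K:{C}, R:{C} ∩→ {C}; cost 0
[col 1] KQR: children KR:{C}, Q:{G} ∪→ {C,G}; cost 1
[col 1] KLQR: children KQR:{C,G}, L:{G} ∩→ {G}; cost 0
[col 1] EJKLQRY: children EJY:{T}, KLQR:{G} ∪→ {G,T}; cost 1
[col 2] EY: children E:{A}, Y:{C} ∪→ {A,C}; cost 1
[col 2] EJY: children EY:{A,C}, J:{G} ∪→ {A,C,G}; cost 1
[col 2] KR: children K:{C}, R:{A} ∪→ {A,C}; cost 1
[col 2] KQR: children KR:{A,C}, Q:{A} ∩→ {A}; cost 0
[col 2] KLQR: children KQR:{A}, L:{T} ∪→ {A,T}; cost 1
[col 2] EJKLQRY: children EJY:{A,C,G}, KLQR:{A,T} ∩→ {A}; cost 0
[col 3] EY: children E:{G}, Y:{C} ∪→ {C,G}; cost 1
[col 3] EJY: children EY:{C,G}, J:{A} ∪→ {A,C,G}; cost 1
[col 3] KR: children K:{G}, R:{A} ∪→ {A,G}; cost 1
[col 3] KQR: children KR:{A,G}, Q:{G} ∩→ {G}; cost 0
[col 3] KLQR: children KQR:{G}, L:{T} ∪→ {G,T}; cost 1
[col 3] EJKLQRY: children EJY:{A,C,G}, KLQR:{G,T} ∩→ {G}; cost 0
[col 4] EY: children E:{G}, Y:{A} ∪→ {A,G}; cost 1
[col 4] EJY: children EY:{A,G}, J:{T} ∪→ {A,G,T}; cost 1
[col 4] KR: children K:{A}, R:{A} ∩→ {A}; cost 0
[col 4] KQR: children KR:{A}, Q:{C} ∪→ {A,C}; cost 1
[col 4] KLQR: children KQR:{A,C}, L:{G} ∪→ {A,C,G}; cost 1
[col 4] EJKLQRY: children EJY:{A,G,T}, KLQR:{A,C,G} ∩→ {A,G}; cost 0
[col 5] EY: children E:{C}, Y:{A} ∪→ {A,C}; cost 1
[col 5] EJY: children EY:{A,C}, J:{G} ∪→ {A,C,G}; cost 1
[col 5] KR: children K:{C}, R:{T} ∪→ {C,T}; cost 1
[col 5] KQR: children KR:{C,T}, Q:{G} ∪→ {C,G,T}; cost 1
[col 5] KLQR: children KQR:{C,G,T}, L:{T} ∩→ {T}; cost 0
[col 5] EJKLQRY: children EJY:{A,C,G}, KLQR:{T} ∪→ {A,C,G,T}; cost 1
[col 6] EY: children E:{T}, Y:{T} ∩→ {T}; cost 0
[col 6] EJY: children EY:{T}, J:{T} ∩→ {T}; cost 0
[col 6] KR: children K:{A}, R:{A} ∩→ {A}; cost 0
[col 6] KQR: children KR:{A}, Q:{A} ∩→ {A}; cost 0
[col 6] KLQR: children KQR:{A}, L:{T} ∪→ {A,T}; cost 1
[col 6] EJKLQRY: children EJY:{T}, KLQR:{A,T} ∩→ {T}; cost 0
[col 7] EY: children E:{G}, Y:{T} ∪→ {G,T}; cost 1
[col 7] EJY: children EY:{G,T}, J:{T} ∩→ {T}; cost 0
[col 7] KR: children K:{C}, R:{G} ∪→ {C,G}; cost 1
[col 7] KQR: children KR:{C,G}, Q:{G} ∩→ {G}; cost 0
[col 7] KLQR: children KQR:{G}, L:{T} ∪→ {G,T}; cost 1
[col 7] EJKLQRY: children EJY:{T}, KLQR:{G,T} ∩→ {T}; cost 0
per-site changes: [1, 2, 4, 4, 4, 5, 1, 3]; total = 24

24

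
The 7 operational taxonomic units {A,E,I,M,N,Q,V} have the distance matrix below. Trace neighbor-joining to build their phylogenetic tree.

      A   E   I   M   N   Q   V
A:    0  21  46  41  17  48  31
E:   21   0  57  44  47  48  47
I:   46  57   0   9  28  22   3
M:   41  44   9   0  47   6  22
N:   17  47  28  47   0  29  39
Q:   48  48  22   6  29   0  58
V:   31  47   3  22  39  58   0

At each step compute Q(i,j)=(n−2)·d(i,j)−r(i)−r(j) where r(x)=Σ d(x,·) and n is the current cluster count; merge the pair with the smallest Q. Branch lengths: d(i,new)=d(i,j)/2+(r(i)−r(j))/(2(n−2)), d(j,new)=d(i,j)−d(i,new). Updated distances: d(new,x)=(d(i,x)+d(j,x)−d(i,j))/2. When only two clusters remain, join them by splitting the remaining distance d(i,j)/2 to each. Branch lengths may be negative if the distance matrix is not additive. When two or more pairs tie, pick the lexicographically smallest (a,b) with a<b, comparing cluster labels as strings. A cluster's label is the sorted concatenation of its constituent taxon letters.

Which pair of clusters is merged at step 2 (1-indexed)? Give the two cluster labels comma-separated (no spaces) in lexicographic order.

1. join A+E (d=21, Q=-363) ⇒ AE; edges |A|=9/2, |E|=33/2
  updated: d(AE,I)=41, d(AE,M)=32, d(AE,N)=43/2, d(AE,Q)=75/2, d(AE,V)=57/2
2. join M+Q (d=6, Q=-489/2) ⇒ MQ; edges |M|=-25/16, |Q|=121/16
  updated: d(AE,MQ)=127/4, d(I,MQ)=25/2, d(MQ,N)=35, d(MQ,V)=37
3. join I+V (d=3, Q=-183) ⇒ IV; edges |I|=-7/3, |V|=16/3
  updated: d(AE,IV)=133/4, d(IV,MQ)=93/4, d(IV,N)=32
4. join AE+N (d=43/2, Q=-132) ⇒ AEN; edges |AE|=41/4, |N|=45/4
  updated: d(AEN,IV)=175/8, d(AEN,MQ)=181/8
5. join AEN+IV (d=175/8, Q=-271/4) ⇒ AEINV; edges |AEN|=85/8, |IV|=45/4
  updated: d(AEINV,MQ)=12
6. join AEINV+MQ (d=12) ⇒ AEIMNQV; edges |AEINV|=6, |MQ|=6
final tree: ((((A:9/2,E:33/2):41/4,N:45/4):85/8,(I:-7/3,V:16/3):45/4):6,(M:-25/16,Q:121/16):6)
total length: 683/8

M,Q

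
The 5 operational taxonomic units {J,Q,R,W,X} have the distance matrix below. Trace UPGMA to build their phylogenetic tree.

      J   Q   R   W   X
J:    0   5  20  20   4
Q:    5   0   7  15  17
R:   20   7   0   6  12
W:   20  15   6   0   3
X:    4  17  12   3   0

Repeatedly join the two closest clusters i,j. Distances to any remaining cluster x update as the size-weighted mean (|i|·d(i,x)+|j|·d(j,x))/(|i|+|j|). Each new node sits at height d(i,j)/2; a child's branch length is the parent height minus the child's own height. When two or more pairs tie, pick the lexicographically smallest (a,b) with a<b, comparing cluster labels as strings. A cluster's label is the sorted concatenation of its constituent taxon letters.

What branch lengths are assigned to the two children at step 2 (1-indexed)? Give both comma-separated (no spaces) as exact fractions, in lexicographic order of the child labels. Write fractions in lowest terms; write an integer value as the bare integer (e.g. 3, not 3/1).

step 1: merge (W,X) at d=3; branch lengths W→3/2, X→3/2; new cluster WX
  updated: d(J,WX)=12, d(Q,WX)=16, d(R,WX)=9
step 2: merge (J,Q) at d=5; branch lengths J→5/2, Q→5/2; new cluster JQ
  updated: d(JQ,R)=27/2, d(JQ,WX)=14
step 3: merge (R,WX) at d=9; branch lengths R→9/2, WX→3; new cluster RWX
  updated: d(JQ,RWX)=83/6
step 4: merge (JQ,RWX) at d=83/6; branch lengths JQ→53/12, RWX→29/12; new cluster JQRWX
final tree: ((J:5/2,Q:5/2):53/12,(R:9/2,(W:3/2,X:3/2):3):29/12)
total length: 67/3

5/2,5/2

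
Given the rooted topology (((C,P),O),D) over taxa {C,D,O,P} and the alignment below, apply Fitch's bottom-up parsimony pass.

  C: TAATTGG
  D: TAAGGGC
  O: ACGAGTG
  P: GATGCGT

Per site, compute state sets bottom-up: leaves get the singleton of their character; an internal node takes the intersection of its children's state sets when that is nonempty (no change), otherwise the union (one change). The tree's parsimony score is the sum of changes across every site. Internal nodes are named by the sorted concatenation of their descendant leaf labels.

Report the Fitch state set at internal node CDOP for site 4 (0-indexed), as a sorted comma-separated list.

G

CP@0: {T} ∪ {G} = {G,T} (union, +1)
COP@0: {G,T} ∪ {A} = {A,G,T} (union, +1)
CDOP@0: {A,G,T} ∩ {T} = {T} (intersection, +0)
CP@1: {A} ∩ {A} = {A} (intersection, +0)
COP@1: {A} ∪ {C} = {A,C} (union, +1)
CDOP@1: {A,C} ∩ {A} = {A} (intersection, +0)
CP@2: {A} ∪ {T} = {A,T} (union, +1)
COP@2: {A,T} ∪ {G} = {A,G,T} (union, +1)
CDOP@2: {A,G,T} ∩ {A} = {A} (intersection, +0)
CP@3: {T} ∪ {G} = {G,T} (union, +1)
COP@3: {G,T} ∪ {A} = {A,G,T} (union, +1)
CDOP@3: {A,G,T} ∩ {G} = {G} (intersection, +0)
CP@4: {T} ∪ {C} = {C,T} (union, +1)
COP@4: {C,T} ∪ {G} = {C,G,T} (union, +1)
CDOP@4: {C,G,T} ∩ {G} = {G} (intersection, +0)
CP@5: {G} ∩ {G} = {G} (intersection, +0)
COP@5: {G} ∪ {T} = {G,T} (union, +1)
CDOP@5: {G,T} ∩ {G} = {G} (intersection, +0)
CP@6: {G} ∪ {T} = {G,T} (union, +1)
COP@6: {G,T} ∩ {G} = {G} (intersection, +0)
CDOP@6: {G} ∪ {C} = {C,G} (union, +1)
per-site changes: [2, 1, 2, 2, 2, 1, 2]; total = 12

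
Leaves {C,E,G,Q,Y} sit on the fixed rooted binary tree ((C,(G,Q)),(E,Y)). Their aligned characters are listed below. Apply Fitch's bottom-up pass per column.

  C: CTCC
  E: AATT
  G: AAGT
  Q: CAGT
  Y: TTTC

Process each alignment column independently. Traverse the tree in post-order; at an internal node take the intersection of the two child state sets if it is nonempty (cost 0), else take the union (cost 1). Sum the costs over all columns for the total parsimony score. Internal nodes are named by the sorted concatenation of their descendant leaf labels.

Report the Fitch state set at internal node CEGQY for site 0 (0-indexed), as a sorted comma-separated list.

[col 0] GQ: children G:{A}, Q:{C} ∪→ {A,C}; cost 1
[col 0] CGQ: children C:{C}, GQ:{A,C} ∩→ {C}; cost 0
[col 0] EY: children E:{A}, Y:{T} ∪→ {A,T}; cost 1
[col 0] CEGQY: children CGQ:{C}, EY:{A,T} ∪→ {A,C,T}; cost 1
[col 1] GQ: children G:{A}, Q:{A} ∩→ {A}; cost 0
[col 1] CGQ: children C:{T}, GQ:{A} ∪→ {A,T}; cost 1
[col 1] EY: children E:{A}, Y:{T} ∪→ {A,T}; cost 1
[col 1] CEGQY: children CGQ:{A,T}, EY:{A,T} ∩→ {A,T}; cost 0
[col 2] GQ: children G:{G}, Q:{G} ∩→ {G}; cost 0
[col 2] CGQ: children C:{C}, GQ:{G} ∪→ {C,G}; cost 1
[col 2] EY: children E:{T}, Y:{T} ∩→ {T}; cost 0
[col 2] CEGQY: children CGQ:{C,G}, EY:{T} ∪→ {C,G,T}; cost 1
[col 3] GQ: children G:{T}, Q:{T} ∩→ {T}; cost 0
[col 3] CGQ: children C:{C}, GQ:{T} ∪→ {C,T}; cost 1
[col 3] EY: children E:{T}, Y:{C} ∪→ {C,T}; cost 1
[col 3] CEGQY: children CGQ:{C,T}, EY:{C,T} ∩→ {C,T}; cost 0
per-site changes: [3, 2, 2, 2]; total = 9

A,C,T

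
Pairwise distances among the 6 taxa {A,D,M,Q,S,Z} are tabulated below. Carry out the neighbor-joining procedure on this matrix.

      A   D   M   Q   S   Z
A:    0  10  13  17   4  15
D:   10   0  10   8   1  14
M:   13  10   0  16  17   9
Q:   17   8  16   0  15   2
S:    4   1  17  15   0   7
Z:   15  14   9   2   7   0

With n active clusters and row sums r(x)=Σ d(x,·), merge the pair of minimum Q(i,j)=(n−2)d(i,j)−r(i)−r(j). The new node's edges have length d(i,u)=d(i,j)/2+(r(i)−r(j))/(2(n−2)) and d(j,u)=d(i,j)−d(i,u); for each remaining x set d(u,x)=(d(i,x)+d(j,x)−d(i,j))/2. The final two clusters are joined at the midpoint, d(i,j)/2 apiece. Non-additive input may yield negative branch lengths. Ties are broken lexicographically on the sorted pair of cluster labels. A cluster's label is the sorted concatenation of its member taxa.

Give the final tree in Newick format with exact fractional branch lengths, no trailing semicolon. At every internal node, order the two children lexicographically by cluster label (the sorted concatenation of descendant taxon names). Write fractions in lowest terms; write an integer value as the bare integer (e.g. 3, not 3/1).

iteration 1: select Q,Z (d=2, Q=-97); attach at lengths (19/8, -3/8); label the merged cluster QZ
  updated: d(A,QZ)=15, d(D,QZ)=10, d(M,QZ)=23/2, d(QZ,S)=10
iteration 2: select M,QZ (d=23/2, Q=-127/2); attach at lengths (79/12, 59/12); label the merged cluster MQZ
  updated: d(A,MQZ)=33/4, d(D,MQZ)=17/4, d(MQZ,S)=31/4
iteration 3: select A,S (d=4, Q=-27); attach at lengths (35/8, -3/8); label the merged cluster AS
  updated: d(AS,D)=7/2, d(AS,MQZ)=6
iteration 4: select AS,D (d=7/2, Q=-55/4); attach at lengths (21/8, 7/8); label the merged cluster ADS
  updated: d(ADS,MQZ)=27/8
iteration 5: select ADS,MQZ (d=27/8); attach at lengths (27/16, 27/16); label the merged cluster ADMQSZ
final tree: (((A:35/8,S:-3/8):21/8,D:7/8):27/16,(M:79/12,(Q:19/8,Z:-3/8):59/12):27/16)
total length: 195/8

(((A:35/8,S:-3/8):21/8,D:7/8):27/16,(M:79/12,(Q:19/8,Z:-3/8):59/12):27/16)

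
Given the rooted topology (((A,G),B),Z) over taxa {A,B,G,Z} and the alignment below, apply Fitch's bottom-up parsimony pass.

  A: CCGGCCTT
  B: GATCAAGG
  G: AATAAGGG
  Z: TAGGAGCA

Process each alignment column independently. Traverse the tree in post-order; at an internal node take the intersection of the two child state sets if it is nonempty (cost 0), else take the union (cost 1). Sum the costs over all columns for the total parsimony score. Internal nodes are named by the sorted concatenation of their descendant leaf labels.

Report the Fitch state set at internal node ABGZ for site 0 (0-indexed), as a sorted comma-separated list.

AG@0: {C} ∪ {A} = {A,C} (union, +1)
ABG@0: {A,C} ∪ {G} = {A,C,G} (union, +1)
ABGZ@0: {A,C,G} ∪ {T} = {A,C,G,T} (union, +1)
AG@1: {C} ∪ {A} = {A,C} (union, +1)
ABG@1: {A,C} ∩ {A} = {A} (intersection, +0)
ABGZ@1: {A} ∩ {A} = {A} (intersection, +0)
AG@2: {G} ∪ {T} = {G,T} (union, +1)
ABG@2: {G,T} ∩ {T} = {T} (intersection, +0)
ABGZ@2: {T} ∪ {G} = {G,T} (union, +1)
AG@3: {G} ∪ {A} = {A,G} (union, +1)
ABG@3: {A,G} ∪ {C} = {A,C,G} (union, +1)
ABGZ@3: {A,C,G} ∩ {G} = {G} (intersection, +0)
AG@4: {C} ∪ {A} = {A,C} (union, +1)
ABG@4: {A,C} ∩ {A} = {A} (intersection, +0)
ABGZ@4: {A} ∩ {A} = {A} (intersection, +0)
AG@5: {C} ∪ {G} = {C,G} (union, +1)
ABG@5: {C,G} ∪ {A} = {A,C,G} (union, +1)
ABGZ@5: {A,C,G} ∩ {G} = {G} (intersection, +0)
AG@6: {T} ∪ {G} = {G,T} (union, +1)
ABG@6: {G,T} ∩ {G} = {G} (intersection, +0)
ABGZ@6: {G} ∪ {C} = {C,G} (union, +1)
AG@7: {T} ∪ {G} = {G,T} (union, +1)
ABG@7: {G,T} ∩ {G} = {G} (intersection, +0)
ABGZ@7: {G} ∪ {A} = {A,G} (union, +1)
per-site changes: [3, 1, 2, 2, 1, 2, 2, 2]; total = 15

A,C,G,T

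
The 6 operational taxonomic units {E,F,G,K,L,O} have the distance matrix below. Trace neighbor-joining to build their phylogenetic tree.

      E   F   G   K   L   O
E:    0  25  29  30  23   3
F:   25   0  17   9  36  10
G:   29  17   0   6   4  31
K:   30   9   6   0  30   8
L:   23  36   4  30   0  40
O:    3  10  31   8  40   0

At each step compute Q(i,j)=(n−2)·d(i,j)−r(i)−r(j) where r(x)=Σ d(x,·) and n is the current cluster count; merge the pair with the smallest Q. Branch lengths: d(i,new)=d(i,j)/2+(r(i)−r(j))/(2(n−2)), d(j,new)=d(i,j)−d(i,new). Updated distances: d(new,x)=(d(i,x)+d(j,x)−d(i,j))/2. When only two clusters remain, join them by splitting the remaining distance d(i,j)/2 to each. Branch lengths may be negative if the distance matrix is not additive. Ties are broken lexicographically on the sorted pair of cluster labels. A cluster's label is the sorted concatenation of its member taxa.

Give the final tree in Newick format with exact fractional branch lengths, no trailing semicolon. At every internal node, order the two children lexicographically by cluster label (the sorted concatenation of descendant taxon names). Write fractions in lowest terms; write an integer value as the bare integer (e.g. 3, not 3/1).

((((E:73/12,O:-37/12):173/16,F:83/16):57/16,(G:-15/4,L:31/4):229/16):27/32,K:27/32)

iteration 1: select G,L (d=4, Q=-204); attach at lengths (-15/4, 31/4); label the merged cluster GL
  updated: d(E,GL)=24, d(F,GL)=49/2, d(GL,K)=16, d(GL,O)=67/2
iteration 2: select E,O (d=3, Q=-255/2); attach at lengths (73/12, -37/12); label the merged cluster EO
  updated: d(EO,F)=16, d(EO,GL)=109/4, d(EO,K)=35/2
iteration 3: select EO,F (d=16, Q=-313/4); attach at lengths (173/16, 83/16); label the merged cluster EFO
  updated: d(EFO,GL)=143/8, d(EFO,K)=21/4
iteration 4: select EFO,GL (d=143/8, Q=-313/8); attach at lengths (57/16, 229/16); label the merged cluster EFGLO
  updated: d(EFGLO,K)=27/16
iteration 5: select EFGLO,K (d=27/16); attach at lengths (27/32, 27/32); label the merged cluster EFGKLO
final tree: ((((E:73/12,O:-37/12):173/16,F:83/16):57/16,(G:-15/4,L:31/4):229/16):27/32,K:27/32)
total length: 681/16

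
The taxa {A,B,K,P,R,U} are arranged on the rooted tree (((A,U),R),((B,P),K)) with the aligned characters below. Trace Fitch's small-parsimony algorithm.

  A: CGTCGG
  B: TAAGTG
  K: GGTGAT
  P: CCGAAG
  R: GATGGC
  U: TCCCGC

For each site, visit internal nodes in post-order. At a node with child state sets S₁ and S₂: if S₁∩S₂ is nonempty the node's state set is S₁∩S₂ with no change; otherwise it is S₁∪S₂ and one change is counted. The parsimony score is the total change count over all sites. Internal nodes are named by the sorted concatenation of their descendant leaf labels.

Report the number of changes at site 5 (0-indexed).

site 0, node AU: A={C} ∪ U={T} → {C,T} (+1)
site 0, node ARU: AU={C,T} ∪ R={G} → {C,G,T} (+1)
site 0, node BP: B={T} ∪ P={C} → {C,T} (+1)
site 0, node BKP: BP={C,T} ∪ K={G} → {C,G,T} (+1)
site 0, node ABKPRU: ARU={C,G,T} ∩ BKP={C,G,T} → {C,G,T} (+0)
site 1, node AU: A={G} ∪ U={C} → {C,G} (+1)
site 1, node ARU: AU={C,G} ∪ R={A} → {A,C,G} (+1)
site 1, node BP: B={A} ∪ P={C} → {A,C} (+1)
site 1, node BKP: BP={A,C} ∪ K={G} → {A,C,G} (+1)
site 1, node ABKPRU: ARU={A,C,G} ∩ BKP={A,C,G} → {A,C,G} (+0)
site 2, node AU: A={T} ∪ U={C} → {C,T} (+1)
site 2, node ARU: AU={C,T} ∩ R={T} → {T} (+0)
site 2, node BP: B={A} ∪ P={G} → {A,G} (+1)
site 2, node BKP: BP={A,G} ∪ K={T} → {A,G,T} (+1)
site 2, node ABKPRU: ARU={T} ∩ BKP={A,G,T} → {T} (+0)
site 3, node AU: A={C} ∩ U={C} → {C} (+0)
site 3, node ARU: AU={C} ∪ R={G} → {C,G} (+1)
site 3, node BP: B={G} ∪ P={A} → {A,G} (+1)
site 3, node BKP: BP={A,G} ∩ K={G} → {G} (+0)
site 3, node ABKPRU: ARU={C,G} ∩ BKP={G} → {G} (+0)
site 4, node AU: A={G} ∩ U={G} → {G} (+0)
site 4, node ARU: AU={G} ∩ R={G} → {G} (+0)
site 4, node BP: B={T} ∪ P={A} → {A,T} (+1)
site 4, node BKP: BP={A,T} ∩ K={A} → {A} (+0)
site 4, node ABKPRU: ARU={G} ∪ BKP={A} → {A,G} (+1)
site 5, node AU: A={G} ∪ U={C} → {C,G} (+1)
site 5, node ARU: AU={C,G} ∩ R={C} → {C} (+0)
site 5, node BP: B={G} ∩ P={G} → {G} (+0)
site 5, node BKP: BP={G} ∪ K={T} → {G,T} (+1)
site 5, node ABKPRU: ARU={C} ∪ BKP={G,T} → {C,G,T} (+1)
per-site changes: [4, 4, 3, 2, 2, 3]; total = 18

3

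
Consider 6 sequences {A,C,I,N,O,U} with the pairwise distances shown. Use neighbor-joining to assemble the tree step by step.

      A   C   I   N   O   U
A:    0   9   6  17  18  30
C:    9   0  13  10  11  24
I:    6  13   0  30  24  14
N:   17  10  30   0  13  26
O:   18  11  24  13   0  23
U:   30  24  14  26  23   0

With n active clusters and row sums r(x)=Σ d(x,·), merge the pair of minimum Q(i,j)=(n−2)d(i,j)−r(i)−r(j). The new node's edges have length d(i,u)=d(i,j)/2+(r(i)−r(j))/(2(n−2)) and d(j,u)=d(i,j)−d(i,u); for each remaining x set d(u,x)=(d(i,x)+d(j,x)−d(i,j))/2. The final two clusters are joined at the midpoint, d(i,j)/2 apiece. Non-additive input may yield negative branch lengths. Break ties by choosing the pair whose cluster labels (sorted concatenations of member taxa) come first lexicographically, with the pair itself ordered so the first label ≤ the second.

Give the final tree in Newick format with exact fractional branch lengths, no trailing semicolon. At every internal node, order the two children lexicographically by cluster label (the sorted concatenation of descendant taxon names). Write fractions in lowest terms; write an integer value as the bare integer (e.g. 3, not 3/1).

((((A:14/3,(I:13/4,U:43/4):19/3):55/16,C:21/16):43/16,N:107/16):101/32,O:101/32)

1. join I+U (d=14, Q=-148) ⇒ IU; edges |I|=13/4, |U|=43/4
  updated: d(A,IU)=11, d(C,IU)=23/2, d(IU,N)=21, d(IU,O)=33/2
2. join A+IU (d=11, Q=-82) ⇒ AIU; edges |A|=14/3, |IU|=19/3
  updated: d(AIU,C)=19/4, d(AIU,N)=27/2, d(AIU,O)=47/4
3. join AIU+C (d=19/4, Q=-185/4) ⇒ ACIU; edges |AIU|=55/16, |C|=21/16
  updated: d(ACIU,N)=75/8, d(ACIU,O)=9
4. join ACIU+N (d=75/8, Q=-251/8) ⇒ ACINU; edges |ACIU|=43/16, |N|=107/16
  updated: d(ACINU,O)=101/16
5. join ACINU+O (d=101/16) ⇒ ACINOU; edges |ACINU|=101/32, |O|=101/32
final tree: ((((A:14/3,(I:13/4,U:43/4):19/3):55/16,C:21/16):43/16,N:107/16):101/32,O:101/32)
total length: 727/16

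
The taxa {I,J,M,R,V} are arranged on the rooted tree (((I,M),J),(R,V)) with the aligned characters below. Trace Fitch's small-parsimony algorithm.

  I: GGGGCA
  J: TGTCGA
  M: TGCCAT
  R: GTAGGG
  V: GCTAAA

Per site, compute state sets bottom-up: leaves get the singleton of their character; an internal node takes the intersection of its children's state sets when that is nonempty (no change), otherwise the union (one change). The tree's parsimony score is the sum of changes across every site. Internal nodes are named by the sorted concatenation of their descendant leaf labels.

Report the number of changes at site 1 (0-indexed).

2

[col 0] IM: children I:{G}, M:{T} ∪→ {G,T}; cost 1
[col 0] IJM: children IM:{G,T}, J:{T} ∩→ {T}; cost 0
[col 0] RV: children R:{G}, V:{G} ∩→ {G}; cost 0
[col 0] IJMRV: children IJM:{T}, RV:{G} ∪→ {G,T}; cost 1
[col 1] IM: children I:{G}, M:{G} ∩→ {G}; cost 0
[col 1] IJM: children IM:{G}, J:{G} ∩→ {G}; cost 0
[col 1] RV: children R:{T}, V:{C} ∪→ {C,T}; cost 1
[col 1] IJMRV: children IJM:{G}, RV:{C,T} ∪→ {C,G,T}; cost 1
[col 2] IM: children I:{G}, M:{C} ∪→ {C,G}; cost 1
[col 2] IJM: children IM:{C,G}, J:{T} ∪→ {C,G,T}; cost 1
[col 2] RV: children R:{A}, V:{T} ∪→ {A,T}; cost 1
[col 2] IJMRV: children IJM:{C,G,T}, RV:{A,T} ∩→ {T}; cost 0
[col 3] IM: children I:{G}, M:{C} ∪→ {C,G}; cost 1
[col 3] IJM: children IM:{C,G}, J:{C} ∩→ {C}; cost 0
[col 3] RV: children R:{G}, V:{A} ∪→ {A,G}; cost 1
[col 3] IJMRV: children IJM:{C}, RV:{A,G} ∪→ {A,C,G}; cost 1
[col 4] IM: children I:{C}, M:{A} ∪→ {A,C}; cost 1
[col 4] IJM: children IM:{A,C}, J:{G} ∪→ {A,C,G}; cost 1
[col 4] RV: children R:{G}, V:{A} ∪→ {A,G}; cost 1
[col 4] IJMRV: children IJM:{A,C,G}, RV:{A,G} ∩→ {A,G}; cost 0
[col 5] IM: children I:{A}, M:{T} ∪→ {A,T}; cost 1
[col 5] IJM: children IM:{A,T}, J:{A} ∩→ {A}; cost 0
[col 5] RV: children R:{G}, V:{A} ∪→ {A,G}; cost 1
[col 5] IJMRV: children IJM:{A}, RV:{A,G} ∩→ {A}; cost 0
per-site changes: [2, 2, 3, 3, 3, 2]; total = 15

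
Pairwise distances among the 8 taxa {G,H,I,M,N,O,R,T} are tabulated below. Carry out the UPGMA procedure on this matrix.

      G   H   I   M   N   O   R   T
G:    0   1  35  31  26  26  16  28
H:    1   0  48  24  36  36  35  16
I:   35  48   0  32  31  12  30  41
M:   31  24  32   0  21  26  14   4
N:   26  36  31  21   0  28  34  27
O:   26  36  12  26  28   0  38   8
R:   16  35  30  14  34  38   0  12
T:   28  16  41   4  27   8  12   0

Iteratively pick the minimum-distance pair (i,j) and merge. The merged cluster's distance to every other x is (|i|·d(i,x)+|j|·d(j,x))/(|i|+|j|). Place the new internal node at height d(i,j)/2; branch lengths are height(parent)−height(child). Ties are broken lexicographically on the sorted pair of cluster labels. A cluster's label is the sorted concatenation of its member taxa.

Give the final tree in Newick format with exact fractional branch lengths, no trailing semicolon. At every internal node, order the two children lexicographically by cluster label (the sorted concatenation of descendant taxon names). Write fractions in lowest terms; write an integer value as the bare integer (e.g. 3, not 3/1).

((((G:1/2,H:1/2):12,((M:2,T:2):9/2,R:13/2):6):19/10,N:72/5):167/120,(I:6,O:6):235/24)

1. join G+H (d=1) ⇒ GH; edges |G|=1/2, |H|=1/2
  updated: d(GH,I)=83/2, d(GH,M)=55/2, d(GH,N)=31, d(GH,O)=31, d(GH,R)=51/2, d(GH,T)=22
2. join M+T (d=4) ⇒ MT; edges |M|=2, |T|=2
  updated: d(GH,MT)=99/4, d(I,MT)=73/2, d(MT,N)=24, d(MT,O)=17, d(MT,R)=13
3. join I+O (d=12) ⇒ IO; edges |I|=6, |O|=6
  updated: d(GH,IO)=145/4, d(IO,MT)=107/4, d(IO,N)=59/2, d(IO,R)=34
4. join MT+R (d=13) ⇒ MRT; edges |MT|=9/2, |R|=13/2
  updated: d(GH,MRT)=25, d(IO,MRT)=175/6, d(MRT,N)=82/3
5. join GH+MRT (d=25) ⇒ GHMRT; edges |GH|=12, |MRT|=6
  updated: d(GHMRT,IO)=32, d(GHMRT,N)=144/5
6. join GHMRT+N (d=144/5) ⇒ GHMNRT; edges |GHMRT|=19/10, |N|=72/5
  updated: d(GHMNRT,IO)=379/12
7. join GHMNRT+IO (d=379/12) ⇒ GHIMNORT; edges |GHMNRT|=167/120, |IO|=235/24
final tree: ((((G:1/2,H:1/2):12,((M:2,T:2):9/2,R:13/2):6):19/10,N:72/5):167/120,(I:6,O:6):235/24)
total length: 4409/60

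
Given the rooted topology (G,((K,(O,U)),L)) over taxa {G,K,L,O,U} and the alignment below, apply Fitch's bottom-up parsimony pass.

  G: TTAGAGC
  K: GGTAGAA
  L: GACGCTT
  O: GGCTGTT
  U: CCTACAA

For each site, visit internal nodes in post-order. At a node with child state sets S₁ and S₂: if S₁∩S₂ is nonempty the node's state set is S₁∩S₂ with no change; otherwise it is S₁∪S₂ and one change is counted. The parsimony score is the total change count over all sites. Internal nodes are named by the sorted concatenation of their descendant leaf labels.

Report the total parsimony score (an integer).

19

site 0, node OU: O={G} ∪ U={C} → {C,G} (+1)
site 0, node KOU: K={G} ∩ OU={C,G} → {G} (+0)
site 0, node KLOU: KOU={G} ∩ L={G} → {G} (+0)
site 0, node GKLOU: G={T} ∪ KLOU={G} → {G,T} (+1)
site 1, node OU: O={G} ∪ U={C} → {C,G} (+1)
site 1, node KOU: K={G} ∩ OU={C,G} → {G} (+0)
site 1, node KLOU: KOU={G} ∪ L={A} → {A,G} (+1)
site 1, node GKLOU: G={T} ∪ KLOU={A,G} → {A,G,T} (+1)
site 2, node OU: O={C} ∪ U={T} → {C,T} (+1)
site 2, node KOU: K={T} ∩ OU={C,T} → {T} (+0)
site 2, node KLOU: KOU={T} ∪ L={C} → {C,T} (+1)
site 2, node GKLOU: G={A} ∪ KLOU={C,T} → {A,C,T} (+1)
site 3, node OU: O={T} ∪ U={A} → {A,T} (+1)
site 3, node KOU: K={A} ∩ OU={A,T} → {A} (+0)
site 3, node KLOU: KOU={A} ∪ L={G} → {A,G} (+1)
site 3, node GKLOU: G={G} ∩ KLOU={A,G} → {G} (+0)
site 4, node OU: O={G} ∪ U={C} → {C,G} (+1)
site 4, node KOU: K={G} ∩ OU={C,G} → {G} (+0)
site 4, node KLOU: KOU={G} ∪ L={C} → {C,G} (+1)
site 4, node GKLOU: G={A} ∪ KLOU={C,G} → {A,C,G} (+1)
site 5, node OU: O={T} ∪ U={A} → {A,T} (+1)
site 5, node KOU: K={A} ∩ OU={A,T} → {A} (+0)
site 5, node KLOU: KOU={A} ∪ L={T} → {A,T} (+1)
site 5, node GKLOU: G={G} ∪ KLOU={A,T} → {A,G,T} (+1)
site 6, node OU: O={T} ∪ U={A} → {A,T} (+1)
site 6, node KOU: K={A} ∩ OU={A,T} → {A} (+0)
site 6, node KLOU: KOU={A} ∪ L={T} → {A,T} (+1)
site 6, node GKLOU: G={C} ∪ KLOU={A,T} → {A,C,T} (+1)
per-site changes: [2, 3, 3, 2, 3, 3, 3]; total = 19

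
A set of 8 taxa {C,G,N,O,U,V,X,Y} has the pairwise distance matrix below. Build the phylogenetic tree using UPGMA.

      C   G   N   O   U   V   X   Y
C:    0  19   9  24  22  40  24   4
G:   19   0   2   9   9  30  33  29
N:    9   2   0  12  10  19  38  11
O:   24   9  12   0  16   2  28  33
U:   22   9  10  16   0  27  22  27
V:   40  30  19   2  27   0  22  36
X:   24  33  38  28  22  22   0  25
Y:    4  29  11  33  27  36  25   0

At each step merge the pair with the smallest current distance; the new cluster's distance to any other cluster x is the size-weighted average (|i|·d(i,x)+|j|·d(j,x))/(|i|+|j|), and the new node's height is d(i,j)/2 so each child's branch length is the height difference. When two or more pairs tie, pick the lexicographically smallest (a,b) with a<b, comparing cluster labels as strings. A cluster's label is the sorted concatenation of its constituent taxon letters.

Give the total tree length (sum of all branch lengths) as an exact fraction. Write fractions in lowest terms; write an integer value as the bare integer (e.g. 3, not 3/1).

3397/60

step 1: merge (G,N) at d=2; branch lengths G→1, N→1; new cluster GN
  updated: d(C,GN)=14, d(GN,O)=21/2, d(GN,U)=19/2, d(GN,V)=49/2, d(GN,X)=71/2, d(GN,Y)=20
step 2: merge (O,V) at d=2; branch lengths O→1, V→1; new cluster OV
  updated: d(C,OV)=32, d(GN,OV)=35/2, d(OV,U)=43/2, d(OV,X)=25, d(OV,Y)=69/2
step 3: merge (C,Y) at d=4; branch lengths C→2, Y→2; new cluster CY
  updated: d(CY,GN)=17, d(CY,OV)=133/4, d(CY,U)=49/2, d(CY,X)=49/2
step 4: merge (GN,U) at d=19/2; branch lengths GN→15/4, U→19/4; new cluster GNU
  updated: d(CY,GNU)=39/2, d(GNU,OV)=113/6, d(GNU,X)=31
step 5: merge (GNU,OV) at d=113/6; branch lengths GNU→14/3, OV→101/12; new cluster GNOUV
  updated: d(CY,GNOUV)=25, d(GNOUV,X)=143/5
step 6: merge (CY,X) at d=49/2; branch lengths CY→41/4, X→49/4; new cluster CXY
  updated: d(CXY,GNOUV)=131/5
step 7: merge (CXY,GNOUV) at d=131/5; branch lengths CXY→17/20, GNOUV→221/60; new cluster CGNOUVXY
final tree: (((C:2,Y:2):41/4,X:49/4):17/20,(((G:1,N:1):15/4,U:19/4):14/3,(O:1,V:1):101/12):221/60)
total length: 3397/60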